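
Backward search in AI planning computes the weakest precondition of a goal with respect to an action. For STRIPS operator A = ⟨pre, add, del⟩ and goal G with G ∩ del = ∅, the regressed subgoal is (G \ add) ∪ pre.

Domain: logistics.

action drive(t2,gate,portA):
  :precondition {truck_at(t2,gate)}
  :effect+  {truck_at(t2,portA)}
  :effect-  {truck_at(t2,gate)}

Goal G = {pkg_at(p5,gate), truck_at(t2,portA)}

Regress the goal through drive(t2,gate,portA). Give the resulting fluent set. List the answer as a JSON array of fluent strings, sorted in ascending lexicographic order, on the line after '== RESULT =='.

Compute (G \ add) ∪ pre:
  G ∩ del = {}  (empty — regression defined)
  G \ add = {pkg_at(p5,gate), truck_at(t2,portA)} \ {truck_at(t2,portA)} = {pkg_at(p5,gate)}
  ∪ pre   = {pkg_at(p5,gate)} ∪ {truck_at(t2,gate)}
          = {pkg_at(p5,gate), truck_at(t2,gate)}

== RESULT ==
["pkg_at(p5,gate)", "truck_at(t2,gate)"]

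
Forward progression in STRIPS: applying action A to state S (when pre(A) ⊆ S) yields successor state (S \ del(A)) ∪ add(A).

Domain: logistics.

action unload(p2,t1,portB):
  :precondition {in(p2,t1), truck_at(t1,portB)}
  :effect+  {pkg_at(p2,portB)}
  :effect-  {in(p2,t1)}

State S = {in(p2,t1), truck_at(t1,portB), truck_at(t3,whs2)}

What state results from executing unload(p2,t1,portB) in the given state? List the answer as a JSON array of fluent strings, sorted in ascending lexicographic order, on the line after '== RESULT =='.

Progress:
  pre ⊆ S: {in(p2,t1), truck_at(t1,portB)} ⊆ S  — applicable
  S \ del = {truck_at(t1,portB), truck_at(t3,whs2)}
  ∪ add   = {pkg_at(p2,portB), truck_at(t1,portB), truck_at(t3,whs2)}

== RESULT ==
["pkg_at(p2,portB)", "truck_at(t1,portB)", "truck_at(t3,whs2)"]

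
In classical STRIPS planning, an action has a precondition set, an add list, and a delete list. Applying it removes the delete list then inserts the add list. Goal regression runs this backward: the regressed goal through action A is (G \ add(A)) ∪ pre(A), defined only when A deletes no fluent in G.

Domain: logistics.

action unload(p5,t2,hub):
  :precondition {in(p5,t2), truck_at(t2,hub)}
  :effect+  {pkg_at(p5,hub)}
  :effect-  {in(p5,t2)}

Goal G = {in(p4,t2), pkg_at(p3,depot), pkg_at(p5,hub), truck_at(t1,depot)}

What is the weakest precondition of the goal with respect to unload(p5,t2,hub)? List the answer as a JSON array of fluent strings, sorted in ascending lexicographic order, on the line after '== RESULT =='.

Regress:
  G ∩ del = {}  (empty — regression defined)
  G \ add = {in(p4,t2), pkg_at(p3,depot), pkg_at(p5,hub), truck_at(t1,depot)} \ {pkg_at(p5,hub)} = {in(p4,t2), pkg_at(p3,depot), truck_at(t1,depot)}
  ∪ pre   = {in(p4,t2), pkg_at(p3,depot), truck_at(t1,depot)} ∪ {in(p5,t2), truck_at(t2,hub)}
          = {in(p4,t2), in(p5,t2), pkg_at(p3,depot), truck_at(t1,depot), truck_at(t2,hub)}

== RESULT ==
["in(p4,t2)", "in(p5,t2)", "pkg_at(p3,depot)", "truck_at(t1,depot)", "truck_at(t2,hub)"]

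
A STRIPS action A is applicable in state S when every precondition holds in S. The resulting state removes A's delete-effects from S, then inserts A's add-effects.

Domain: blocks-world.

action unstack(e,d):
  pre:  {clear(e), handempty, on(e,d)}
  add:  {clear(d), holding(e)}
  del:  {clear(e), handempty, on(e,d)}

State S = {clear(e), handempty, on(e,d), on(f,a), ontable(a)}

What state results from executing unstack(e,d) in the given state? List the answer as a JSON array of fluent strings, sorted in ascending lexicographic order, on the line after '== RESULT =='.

Compute (S \ del) ∪ add:
  pre ⊆ S: {clear(e), handempty, on(e,d)} ⊆ S  — applicable
  S \ del = {on(f,a), ontable(a)}
  ∪ add   = {clear(d), holding(e), on(f,a), ontable(a)}

== RESULT ==
["clear(d)", "holding(e)", "on(f,a)", "ontable(a)"]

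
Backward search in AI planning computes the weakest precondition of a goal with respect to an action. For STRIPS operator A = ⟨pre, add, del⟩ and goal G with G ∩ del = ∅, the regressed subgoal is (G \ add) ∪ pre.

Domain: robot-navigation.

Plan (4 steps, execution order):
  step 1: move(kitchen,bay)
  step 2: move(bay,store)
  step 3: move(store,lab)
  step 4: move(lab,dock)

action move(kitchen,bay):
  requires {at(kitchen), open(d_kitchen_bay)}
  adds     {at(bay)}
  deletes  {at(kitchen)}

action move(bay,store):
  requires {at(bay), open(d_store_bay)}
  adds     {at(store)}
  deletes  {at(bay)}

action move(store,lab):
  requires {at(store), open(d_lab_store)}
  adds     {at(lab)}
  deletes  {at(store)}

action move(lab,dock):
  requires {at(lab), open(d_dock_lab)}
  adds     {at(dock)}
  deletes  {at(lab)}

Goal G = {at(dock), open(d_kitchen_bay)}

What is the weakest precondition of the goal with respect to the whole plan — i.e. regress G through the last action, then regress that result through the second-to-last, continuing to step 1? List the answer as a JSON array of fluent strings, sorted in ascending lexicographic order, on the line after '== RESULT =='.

Work backward from the goal:
  through step 4 (move(lab,dock)): drop {at(dock)}, keep {open(d_kitchen_bay)}, require {at(lab), open(d_dock_lab)}
    → {at(lab), open(d_dock_lab), open(d_kitchen_bay)}
  through step 3 (move(store,lab)): drop {at(lab)}, keep {open(d_dock_lab), open(d_kitchen_bay)}, require {at(store), open(d_lab_store)}
    → {at(store), open(d_dock_lab), open(d_kitchen_bay), open(d_lab_store)}
  through step 2 (move(bay,store)): drop {at(store)}, keep {open(d_dock_lab), open(d_kitchen_bay), open(d_lab_store)}, require {at(bay), open(d_store_bay)}
    → {at(bay), open(d_dock_lab), open(d_kitchen_bay), open(d_lab_store), open(d_store_bay)}
  through step 1 (move(kitchen,bay)): drop {at(bay)}, keep {open(d_dock_lab), open(d_kitchen_bay), open(d_lab_store), open(d_store_bay)}, require {at(kitchen), open(d_kitchen_bay)}
    → {at(kitchen), open(d_dock_lab), open(d_kitchen_bay), open(d_lab_store), open(d_store_bay)}

== RESULT ==
["at(kitchen)", "open(d_dock_lab)", "open(d_kitchen_bay)", "open(d_lab_store)", "open(d_store_bay)"]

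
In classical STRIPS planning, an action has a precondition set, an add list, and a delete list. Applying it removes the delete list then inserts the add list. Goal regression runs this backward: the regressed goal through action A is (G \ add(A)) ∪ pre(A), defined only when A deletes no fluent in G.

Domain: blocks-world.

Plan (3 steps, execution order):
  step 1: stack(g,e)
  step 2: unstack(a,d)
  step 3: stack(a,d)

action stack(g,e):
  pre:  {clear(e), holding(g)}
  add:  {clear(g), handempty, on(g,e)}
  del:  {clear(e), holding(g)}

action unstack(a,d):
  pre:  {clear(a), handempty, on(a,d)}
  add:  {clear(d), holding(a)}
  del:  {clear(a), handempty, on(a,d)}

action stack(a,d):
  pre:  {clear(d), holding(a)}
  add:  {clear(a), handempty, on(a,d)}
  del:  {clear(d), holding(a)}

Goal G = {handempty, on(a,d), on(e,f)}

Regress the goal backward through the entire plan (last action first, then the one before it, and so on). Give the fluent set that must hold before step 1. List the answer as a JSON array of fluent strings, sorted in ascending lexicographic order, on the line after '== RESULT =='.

Work backward from the goal:
  through step 3 (stack(a,d)): drop {handempty, on(a,d)}, keep {on(e,f)}, require {clear(d), holding(a)}
    → {clear(d), holding(a), on(e,f)}
  through step 2 (unstack(a,d)): drop {clear(d), holding(a)}, keep {on(e,f)}, require {clear(a), handempty, on(a,d)}
    → {clear(a), handempty, on(a,d), on(e,f)}
  through step 1 (stack(g,e)): drop {handempty}, keep {clear(a), on(a,d), on(e,f)}, require {clear(e), holding(g)}
    → {clear(a), clear(e), holding(g), on(a,d), on(e,f)}

== RESULT ==
["clear(a)", "clear(e)", "holding(g)", "on(a,d)", "on(e,f)"]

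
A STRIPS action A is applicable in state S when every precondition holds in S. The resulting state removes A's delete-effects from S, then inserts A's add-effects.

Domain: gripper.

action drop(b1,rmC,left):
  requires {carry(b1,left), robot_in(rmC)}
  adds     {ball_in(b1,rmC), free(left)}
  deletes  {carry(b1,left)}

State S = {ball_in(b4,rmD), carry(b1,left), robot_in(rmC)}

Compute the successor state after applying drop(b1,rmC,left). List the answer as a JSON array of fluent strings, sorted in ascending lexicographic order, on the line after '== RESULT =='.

Progress:
  pre ⊆ S: {carry(b1,left), robot_in(rmC)} ⊆ S  — applicable
  S \ del = {ball_in(b4,rmD), robot_in(rmC)}
  ∪ add   = {ball_in(b1,rmC), ball_in(b4,rmD), free(left), robot_in(rmC)}

== RESULT ==
["ball_in(b1,rmC)", "ball_in(b4,rmD)", "free(left)", "robot_in(rmC)"]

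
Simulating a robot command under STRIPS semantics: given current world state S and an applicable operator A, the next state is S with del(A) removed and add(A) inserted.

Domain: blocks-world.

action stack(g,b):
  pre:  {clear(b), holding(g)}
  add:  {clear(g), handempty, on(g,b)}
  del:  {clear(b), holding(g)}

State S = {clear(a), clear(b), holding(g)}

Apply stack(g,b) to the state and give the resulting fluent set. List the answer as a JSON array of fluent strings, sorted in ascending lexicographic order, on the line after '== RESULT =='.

Progress:
  pre ⊆ S: {clear(b), holding(g)} ⊆ S  — applicable
  S \ del = {clear(a)}
  ∪ add   = {clear(a), clear(g), handempty, on(g,b)}

== RESULT ==
["clear(a)", "clear(g)", "handempty", "on(g,b)"]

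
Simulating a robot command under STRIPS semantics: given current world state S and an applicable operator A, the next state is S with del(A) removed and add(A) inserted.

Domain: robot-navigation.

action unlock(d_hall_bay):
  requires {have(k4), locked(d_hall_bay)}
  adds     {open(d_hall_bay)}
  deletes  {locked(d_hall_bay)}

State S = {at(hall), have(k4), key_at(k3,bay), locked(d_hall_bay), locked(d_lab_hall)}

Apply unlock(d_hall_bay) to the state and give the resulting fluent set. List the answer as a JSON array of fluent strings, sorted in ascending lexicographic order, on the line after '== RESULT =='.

Compute (S \ del) ∪ add:
  pre ⊆ S: {have(k4), locked(d_hall_bay)} ⊆ S  — applicable
  S \ del = {at(hall), have(k4), key_at(k3,bay), locked(d_lab_hall)}
  ∪ add   = {at(hall), have(k4), key_at(k3,bay), locked(d_lab_hall), open(d_hall_bay)}

== RESULT ==
["at(hall)", "have(k4)", "key_at(k3,bay)", "locked(d_lab_hall)", "open(d_hall_bay)"]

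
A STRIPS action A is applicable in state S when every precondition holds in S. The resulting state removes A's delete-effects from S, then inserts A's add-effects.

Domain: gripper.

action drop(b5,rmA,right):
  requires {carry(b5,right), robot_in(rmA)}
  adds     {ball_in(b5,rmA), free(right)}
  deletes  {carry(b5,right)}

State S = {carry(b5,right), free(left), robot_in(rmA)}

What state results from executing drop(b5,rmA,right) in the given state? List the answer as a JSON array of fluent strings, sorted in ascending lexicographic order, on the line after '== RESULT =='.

Compute (S \ del) ∪ add:
  pre ⊆ S: {carry(b5,right), robot_in(rmA)} ⊆ S  — applicable
  S \ del = {free(left), robot_in(rmA)}
  ∪ add   = {ball_in(b5,rmA), free(left), free(right), robot_in(rmA)}

== RESULT ==
["ball_in(b5,rmA)", "free(left)", "free(right)", "robot_in(rmA)"]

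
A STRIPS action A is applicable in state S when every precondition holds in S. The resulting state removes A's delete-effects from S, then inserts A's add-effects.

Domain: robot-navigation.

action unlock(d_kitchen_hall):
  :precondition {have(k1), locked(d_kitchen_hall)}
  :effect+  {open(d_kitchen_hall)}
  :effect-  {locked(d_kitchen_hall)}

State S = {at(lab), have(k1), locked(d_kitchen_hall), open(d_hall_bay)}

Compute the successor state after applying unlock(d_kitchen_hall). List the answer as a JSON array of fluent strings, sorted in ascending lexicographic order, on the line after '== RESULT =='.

Progress:
  pre ⊆ S: {have(k1), locked(d_kitchen_hall)} ⊆ S  — applicable
  S \ del = {at(lab), have(k1), open(d_hall_bay)}
  ∪ add   = {at(lab), have(k1), open(d_hall_bay), open(d_kitchen_hall)}

== RESULT ==
["at(lab)", "have(k1)", "open(d_hall_bay)", "open(d_kitchen_hall)"]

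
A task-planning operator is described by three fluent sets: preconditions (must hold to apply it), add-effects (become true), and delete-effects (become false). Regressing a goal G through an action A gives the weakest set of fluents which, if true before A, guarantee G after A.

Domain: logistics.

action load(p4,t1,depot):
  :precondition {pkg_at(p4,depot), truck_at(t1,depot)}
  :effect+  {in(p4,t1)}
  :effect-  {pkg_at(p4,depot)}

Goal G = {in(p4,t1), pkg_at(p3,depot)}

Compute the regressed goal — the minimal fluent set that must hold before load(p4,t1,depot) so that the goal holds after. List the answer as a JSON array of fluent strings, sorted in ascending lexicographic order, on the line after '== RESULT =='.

Regress:
  G ∩ del = {}  (empty — regression defined)
  G \ add = {in(p4,t1), pkg_at(p3,depot)} \ {in(p4,t1)} = {pkg_at(p3,depot)}
  ∪ pre   = {pkg_at(p3,depot)} ∪ {pkg_at(p4,depot), truck_at(t1,depot)}
          = {pkg_at(p3,depot), pkg_at(p4,depot), truck_at(t1,depot)}

== RESULT ==
["pkg_at(p3,depot)", "pkg_at(p4,depot)", "truck_at(t1,depot)"]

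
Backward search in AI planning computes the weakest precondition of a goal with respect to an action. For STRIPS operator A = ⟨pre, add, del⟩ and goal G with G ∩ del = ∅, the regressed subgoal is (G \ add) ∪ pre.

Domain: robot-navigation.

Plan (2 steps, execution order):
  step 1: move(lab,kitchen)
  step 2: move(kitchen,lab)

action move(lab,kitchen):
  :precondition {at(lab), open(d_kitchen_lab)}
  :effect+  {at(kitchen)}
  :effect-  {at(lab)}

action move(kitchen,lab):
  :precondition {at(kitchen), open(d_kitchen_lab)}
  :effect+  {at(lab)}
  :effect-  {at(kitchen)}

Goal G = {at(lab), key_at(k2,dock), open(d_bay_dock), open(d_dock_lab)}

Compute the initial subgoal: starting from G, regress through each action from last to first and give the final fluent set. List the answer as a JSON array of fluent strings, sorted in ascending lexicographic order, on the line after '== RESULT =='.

Work backward from the goal:
  through step 2 (move(kitchen,lab)): drop {at(lab)}, keep {key_at(k2,dock), open(d_bay_dock), open(d_dock_lab)}, require {at(kitchen), open(d_kitchen_lab)}
    → {at(kitchen), key_at(k2,dock), open(d_bay_dock), open(d_dock_lab), open(d_kitchen_lab)}
  through step 1 (move(lab,kitchen)): drop {at(kitchen)}, keep {key_at(k2,dock), open(d_bay_dock), open(d_dock_lab), open(d_kitchen_lab)}, require {at(lab), open(d_kitchen_lab)}
    → {at(lab), key_at(k2,dock), open(d_bay_dock), open(d_dock_lab), open(d_kitchen_lab)}

== RESULT ==
["at(lab)", "key_at(k2,dock)", "open(d_bay_dock)", "open(d_dock_lab)", "open(d_kitchen_lab)"]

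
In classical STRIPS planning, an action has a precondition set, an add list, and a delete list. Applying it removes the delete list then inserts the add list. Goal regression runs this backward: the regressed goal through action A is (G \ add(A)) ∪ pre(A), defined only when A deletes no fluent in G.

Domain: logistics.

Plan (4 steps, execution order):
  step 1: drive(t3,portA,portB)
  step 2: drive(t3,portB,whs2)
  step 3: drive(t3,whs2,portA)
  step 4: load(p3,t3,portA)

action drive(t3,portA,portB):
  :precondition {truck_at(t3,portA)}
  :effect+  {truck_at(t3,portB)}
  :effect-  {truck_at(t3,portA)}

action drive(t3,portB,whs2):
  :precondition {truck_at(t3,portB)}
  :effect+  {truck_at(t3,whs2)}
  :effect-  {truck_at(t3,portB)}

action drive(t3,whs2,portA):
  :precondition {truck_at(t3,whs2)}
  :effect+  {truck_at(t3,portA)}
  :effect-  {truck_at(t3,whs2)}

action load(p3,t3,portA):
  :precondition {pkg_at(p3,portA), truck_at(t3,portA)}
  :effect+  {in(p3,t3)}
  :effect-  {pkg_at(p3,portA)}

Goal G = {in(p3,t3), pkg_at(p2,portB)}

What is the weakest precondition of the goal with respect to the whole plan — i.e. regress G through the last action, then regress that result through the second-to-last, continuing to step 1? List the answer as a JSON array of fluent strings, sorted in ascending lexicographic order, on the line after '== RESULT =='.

Regress step by step:
  through step 4 (load(p3,t3,portA)): drop {in(p3,t3)}, keep {pkg_at(p2,portB)}, require {pkg_at(p3,portA), truck_at(t3,portA)}
    → {pkg_at(p2,portB), pkg_at(p3,portA), truck_at(t3,portA)}
  through step 3 (drive(t3,whs2,portA)): drop {truck_at(t3,portA)}, keep {pkg_at(p2,portB), pkg_at(p3,portA)}, require {truck_at(t3,whs2)}
    → {pkg_at(p2,portB), pkg_at(p3,portA), truck_at(t3,whs2)}
  through step 2 (drive(t3,portB,whs2)): drop {truck_at(t3,whs2)}, keep {pkg_at(p2,portB), pkg_at(p3,portA)}, require {truck_at(t3,portB)}
    → {pkg_at(p2,portB), pkg_at(p3,portA), truck_at(t3,portB)}
  through step 1 (drive(t3,portA,portB)): drop {truck_at(t3,portB)}, keep {pkg_at(p2,portB), pkg_at(p3,portA)}, require {truck_at(t3,portA)}
    → {pkg_at(p2,portB), pkg_at(p3,portA), truck_at(t3,portA)}

== RESULT ==
["pkg_at(p2,portB)", "pkg_at(p3,portA)", "truck_at(t3,portA)"]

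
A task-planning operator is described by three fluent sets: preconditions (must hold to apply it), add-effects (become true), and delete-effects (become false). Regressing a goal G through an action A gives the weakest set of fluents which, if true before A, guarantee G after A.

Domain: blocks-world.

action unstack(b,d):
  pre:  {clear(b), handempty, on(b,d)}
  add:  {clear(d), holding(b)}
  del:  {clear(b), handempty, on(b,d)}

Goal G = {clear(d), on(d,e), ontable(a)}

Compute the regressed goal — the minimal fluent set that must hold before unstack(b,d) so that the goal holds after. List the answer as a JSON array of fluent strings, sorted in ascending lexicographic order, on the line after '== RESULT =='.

Compute (G \ add) ∪ pre:
  G ∩ del = {}  (empty — regression defined)
  G \ add = {clear(d), on(d,e), ontable(a)} \ {clear(d), holding(b)} = {on(d,e), ontable(a)}
  ∪ pre   = {on(d,e), ontable(a)} ∪ {clear(b), handempty, on(b,d)}
          = {clear(b), handempty, on(b,d), on(d,e), ontable(a)}

== RESULT ==
["clear(b)", "handempty", "on(b,d)", "on(d,e)", "ontable(a)"]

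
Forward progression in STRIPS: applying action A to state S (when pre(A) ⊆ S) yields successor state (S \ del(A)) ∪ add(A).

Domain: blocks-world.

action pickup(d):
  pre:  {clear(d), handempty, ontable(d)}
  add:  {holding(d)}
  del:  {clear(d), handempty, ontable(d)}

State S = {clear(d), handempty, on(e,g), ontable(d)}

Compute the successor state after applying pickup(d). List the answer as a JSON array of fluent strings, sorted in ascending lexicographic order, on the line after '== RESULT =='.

Compute (S \ del) ∪ add:
  pre ⊆ S: {clear(d), handempty, ontable(d)} ⊆ S  — applicable
  S \ del = {on(e,g)}
  ∪ add   = {holding(d), on(e,g)}

== RESULT ==
["holding(d)", "on(e,g)"]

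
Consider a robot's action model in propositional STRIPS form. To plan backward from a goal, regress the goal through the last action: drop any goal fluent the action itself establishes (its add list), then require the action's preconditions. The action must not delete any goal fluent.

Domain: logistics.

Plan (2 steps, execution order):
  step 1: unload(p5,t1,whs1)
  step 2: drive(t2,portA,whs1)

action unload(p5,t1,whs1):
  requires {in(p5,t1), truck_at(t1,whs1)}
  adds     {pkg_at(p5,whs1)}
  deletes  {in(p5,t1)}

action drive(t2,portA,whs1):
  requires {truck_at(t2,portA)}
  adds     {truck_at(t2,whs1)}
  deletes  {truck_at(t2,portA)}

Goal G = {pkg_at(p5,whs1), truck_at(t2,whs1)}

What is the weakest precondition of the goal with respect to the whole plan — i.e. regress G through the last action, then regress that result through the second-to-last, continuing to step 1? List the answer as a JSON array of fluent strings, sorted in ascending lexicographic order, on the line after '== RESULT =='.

Regress step by step:
  through step 2 (drive(t2,portA,whs1)): drop {truck_at(t2,whs1)}, keep {pkg_at(p5,whs1)}, require {truck_at(t2,portA)}
    → {pkg_at(p5,whs1), truck_at(t2,portA)}
  through step 1 (unload(p5,t1,whs1)): drop {pkg_at(p5,whs1)}, keep {truck_at(t2,portA)}, require {in(p5,t1), truck_at(t1,whs1)}
    → {in(p5,t1), truck_at(t1,whs1), truck_at(t2,portA)}

== RESULT ==
["in(p5,t1)", "truck_at(t1,whs1)", "truck_at(t2,portA)"]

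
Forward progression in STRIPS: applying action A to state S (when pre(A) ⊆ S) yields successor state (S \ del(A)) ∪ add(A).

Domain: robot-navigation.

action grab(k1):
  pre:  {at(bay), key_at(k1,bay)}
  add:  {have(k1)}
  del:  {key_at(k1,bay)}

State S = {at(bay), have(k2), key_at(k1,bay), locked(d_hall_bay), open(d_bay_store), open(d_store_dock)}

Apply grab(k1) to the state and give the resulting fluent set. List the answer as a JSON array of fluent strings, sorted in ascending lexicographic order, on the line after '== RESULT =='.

Progress:
  pre ⊆ S: {at(bay), key_at(k1,bay)} ⊆ S  — applicable
  S \ del = {at(bay), have(k2), locked(d_hall_bay), open(d_bay_store), open(d_store_dock)}
  ∪ add   = {at(bay), have(k1), have(k2), locked(d_hall_bay), open(d_bay_store), open(d_store_dock)}

== RESULT ==
["at(bay)", "have(k1)", "have(k2)", "locked(d_hall_bay)", "open(d_bay_store)", "open(d_store_dock)"]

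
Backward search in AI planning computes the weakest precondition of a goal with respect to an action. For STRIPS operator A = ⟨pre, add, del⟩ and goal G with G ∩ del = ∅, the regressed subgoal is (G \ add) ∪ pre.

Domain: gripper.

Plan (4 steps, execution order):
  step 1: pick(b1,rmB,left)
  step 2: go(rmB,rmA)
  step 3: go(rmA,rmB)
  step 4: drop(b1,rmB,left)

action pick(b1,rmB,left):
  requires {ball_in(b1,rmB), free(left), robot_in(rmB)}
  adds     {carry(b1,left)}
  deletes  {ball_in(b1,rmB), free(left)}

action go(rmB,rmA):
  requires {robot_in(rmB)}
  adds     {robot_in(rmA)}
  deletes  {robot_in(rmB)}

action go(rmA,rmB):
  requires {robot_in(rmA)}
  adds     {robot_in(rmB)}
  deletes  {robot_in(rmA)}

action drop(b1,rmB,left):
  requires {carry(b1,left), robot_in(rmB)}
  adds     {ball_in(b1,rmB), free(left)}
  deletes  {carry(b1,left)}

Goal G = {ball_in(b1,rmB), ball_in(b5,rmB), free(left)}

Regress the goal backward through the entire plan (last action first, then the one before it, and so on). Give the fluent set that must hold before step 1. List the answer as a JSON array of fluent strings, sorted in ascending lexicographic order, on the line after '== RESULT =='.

Regress step by step:
  through step 4 (drop(b1,rmB,left)): drop {ball_in(b1,rmB), free(left)}, keep {ball_in(b5,rmB)}, require {carry(b1,left), robot_in(rmB)}
    → {ball_in(b5,rmB), carry(b1,left), robot_in(rmB)}
  through step 3 (go(rmA,rmB)): drop {robot_in(rmB)}, keep {ball_in(b5,rmB), carry(b1,left)}, require {robot_in(rmA)}
    → {ball_in(b5,rmB), carry(b1,left), robot_in(rmA)}
  through step 2 (go(rmB,rmA)): drop {robot_in(rmA)}, keep {ball_in(b5,rmB), carry(b1,left)}, require {robot_in(rmB)}
    → {ball_in(b5,rmB), carry(b1,left), robot_in(rmB)}
  through step 1 (pick(b1,rmB,left)): drop {carry(b1,left)}, keep {ball_in(b5,rmB), robot_in(rmB)}, require {ball_in(b1,rmB), free(left), robot_in(rmB)}
    → {ball_in(b1,rmB), ball_in(b5,rmB), free(left), robot_in(rmB)}

== RESULT ==
["ball_in(b1,rmB)", "ball_in(b5,rmB)", "free(left)", "robot_in(rmB)"]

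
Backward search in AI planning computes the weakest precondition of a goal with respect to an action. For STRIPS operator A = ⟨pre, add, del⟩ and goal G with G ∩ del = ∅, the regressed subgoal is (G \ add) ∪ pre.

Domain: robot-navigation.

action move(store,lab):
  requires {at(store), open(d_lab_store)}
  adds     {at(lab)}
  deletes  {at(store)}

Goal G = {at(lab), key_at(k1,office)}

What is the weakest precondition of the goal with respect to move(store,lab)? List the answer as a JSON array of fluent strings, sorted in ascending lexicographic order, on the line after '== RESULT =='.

Regress:
  G ∩ del = {}  (empty — regression defined)
  G \ add = {at(lab), key_at(k1,office)} \ {at(lab)} = {key_at(k1,office)}
  ∪ pre   = {key_at(k1,office)} ∪ {at(store), open(d_lab_store)}
          = {at(store), key_at(k1,office), open(d_lab_store)}

== RESULT ==
["at(store)", "key_at(k1,office)", "open(d_lab_store)"]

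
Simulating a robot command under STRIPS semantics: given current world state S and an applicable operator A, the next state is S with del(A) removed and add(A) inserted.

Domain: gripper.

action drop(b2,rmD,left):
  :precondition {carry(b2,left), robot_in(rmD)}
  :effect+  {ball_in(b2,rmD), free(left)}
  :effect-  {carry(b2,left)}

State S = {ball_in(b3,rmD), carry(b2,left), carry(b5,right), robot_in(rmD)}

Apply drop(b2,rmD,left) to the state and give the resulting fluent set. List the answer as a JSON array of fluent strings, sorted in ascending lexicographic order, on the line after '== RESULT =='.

Compute (S \ del) ∪ add:
  pre ⊆ S: {carry(b2,left), robot_in(rmD)} ⊆ S  — applicable
  S \ del = {ball_in(b3,rmD), carry(b5,right), robot_in(rmD)}
  ∪ add   = {ball_in(b2,rmD), ball_in(b3,rmD), carry(b5,right), free(left), robot_in(rmD)}

== RESULT ==
["ball_in(b2,rmD)", "ball_in(b3,rmD)", "carry(b5,right)", "free(left)", "robot_in(rmD)"]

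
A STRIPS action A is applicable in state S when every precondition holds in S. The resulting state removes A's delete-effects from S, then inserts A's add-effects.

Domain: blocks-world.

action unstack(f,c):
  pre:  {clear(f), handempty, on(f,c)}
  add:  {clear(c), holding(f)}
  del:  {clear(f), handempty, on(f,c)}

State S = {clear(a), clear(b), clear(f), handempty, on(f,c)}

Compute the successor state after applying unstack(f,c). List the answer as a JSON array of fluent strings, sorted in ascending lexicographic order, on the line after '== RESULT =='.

Compute (S \ del) ∪ add:
  pre ⊆ S: {clear(f), handempty, on(f,c)} ⊆ S  — applicable
  S \ del = {clear(a), clear(b)}
  ∪ add   = {clear(a), clear(b), clear(c), holding(f)}

== RESULT ==
["clear(a)", "clear(b)", "clear(c)", "holding(f)"]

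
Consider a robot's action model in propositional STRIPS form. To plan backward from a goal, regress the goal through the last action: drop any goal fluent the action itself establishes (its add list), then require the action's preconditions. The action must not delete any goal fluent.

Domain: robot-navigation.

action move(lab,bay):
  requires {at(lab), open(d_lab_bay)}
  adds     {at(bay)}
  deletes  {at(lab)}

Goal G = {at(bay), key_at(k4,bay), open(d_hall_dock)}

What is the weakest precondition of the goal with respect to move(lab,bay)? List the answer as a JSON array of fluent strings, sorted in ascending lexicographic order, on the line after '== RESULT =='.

Regress:
  G ∩ del = {}  (empty — regression defined)
  G \ add = {at(bay), key_at(k4,bay), open(d_hall_dock)} \ {at(bay)} = {key_at(k4,bay), open(d_hall_dock)}
  ∪ pre   = {key_at(k4,bay), open(d_hall_dock)} ∪ {at(lab), open(d_lab_bay)}
          = {at(lab), key_at(k4,bay), open(d_hall_dock), open(d_lab_bay)}

== RESULT ==
["at(lab)", "key_at(k4,bay)", "open(d_hall_dock)", "open(d_lab_bay)"]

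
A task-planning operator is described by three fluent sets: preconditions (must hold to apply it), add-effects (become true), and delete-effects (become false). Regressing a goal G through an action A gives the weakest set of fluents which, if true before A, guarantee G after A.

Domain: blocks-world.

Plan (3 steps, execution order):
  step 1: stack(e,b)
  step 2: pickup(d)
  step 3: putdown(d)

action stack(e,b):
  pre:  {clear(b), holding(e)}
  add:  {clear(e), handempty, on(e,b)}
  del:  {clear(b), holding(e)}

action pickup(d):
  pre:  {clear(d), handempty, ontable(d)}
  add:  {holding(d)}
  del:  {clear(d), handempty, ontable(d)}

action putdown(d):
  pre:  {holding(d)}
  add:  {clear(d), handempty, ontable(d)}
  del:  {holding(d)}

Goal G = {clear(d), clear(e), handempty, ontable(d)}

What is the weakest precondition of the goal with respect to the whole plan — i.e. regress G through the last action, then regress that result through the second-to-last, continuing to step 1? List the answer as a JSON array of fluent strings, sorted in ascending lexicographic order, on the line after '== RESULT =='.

Regress step by step:
  through step 3 (putdown(d)): drop {clear(d), handempty, ontable(d)}, keep {clear(e)}, require {holding(d)}
    → {clear(e), holding(d)}
  through step 2 (pickup(d)): drop {holding(d)}, keep {clear(e)}, require {clear(d), handempty, ontable(d)}
    → {clear(d), clear(e), handempty, ontable(d)}
  through step 1 (stack(e,b)): drop {clear(e), handempty}, keep {clear(d), ontable(d)}, require {clear(b), holding(e)}
    → {clear(b), clear(d), holding(e), ontable(d)}

== RESULT ==
["clear(b)", "clear(d)", "holding(e)", "ontable(d)"]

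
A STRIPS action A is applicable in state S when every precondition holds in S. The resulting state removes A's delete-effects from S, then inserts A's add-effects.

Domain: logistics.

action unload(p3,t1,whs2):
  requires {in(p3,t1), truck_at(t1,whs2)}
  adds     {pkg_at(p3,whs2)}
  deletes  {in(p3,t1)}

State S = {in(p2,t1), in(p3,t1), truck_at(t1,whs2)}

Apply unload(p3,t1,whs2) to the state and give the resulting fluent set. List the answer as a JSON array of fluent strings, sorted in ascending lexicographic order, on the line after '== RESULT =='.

Compute (S \ del) ∪ add:
  pre ⊆ S: {in(p3,t1), truck_at(t1,whs2)} ⊆ S  — applicable
  S \ del = {in(p2,t1), truck_at(t1,whs2)}
  ∪ add   = {in(p2,t1), pkg_at(p3,whs2), truck_at(t1,whs2)}

== RESULT ==
["in(p2,t1)", "pkg_at(p3,whs2)", "truck_at(t1,whs2)"]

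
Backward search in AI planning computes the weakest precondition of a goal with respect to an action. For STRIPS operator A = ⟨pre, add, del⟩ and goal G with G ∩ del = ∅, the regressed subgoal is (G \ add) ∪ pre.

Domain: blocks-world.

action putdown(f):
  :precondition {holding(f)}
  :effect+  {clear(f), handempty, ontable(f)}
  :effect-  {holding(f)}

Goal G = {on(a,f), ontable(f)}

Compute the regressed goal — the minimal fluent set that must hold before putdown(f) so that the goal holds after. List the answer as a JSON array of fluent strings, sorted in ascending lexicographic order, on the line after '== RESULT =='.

Compute (G \ add) ∪ pre:
  G ∩ del = {}  (empty — regression defined)
  G \ add = {on(a,f), ontable(f)} \ {clear(f), handempty, ontable(f)} = {on(a,f)}
  ∪ pre   = {on(a,f)} ∪ {holding(f)}
          = {holding(f), on(a,f)}

== RESULT ==
["holding(f)", "on(a,f)"]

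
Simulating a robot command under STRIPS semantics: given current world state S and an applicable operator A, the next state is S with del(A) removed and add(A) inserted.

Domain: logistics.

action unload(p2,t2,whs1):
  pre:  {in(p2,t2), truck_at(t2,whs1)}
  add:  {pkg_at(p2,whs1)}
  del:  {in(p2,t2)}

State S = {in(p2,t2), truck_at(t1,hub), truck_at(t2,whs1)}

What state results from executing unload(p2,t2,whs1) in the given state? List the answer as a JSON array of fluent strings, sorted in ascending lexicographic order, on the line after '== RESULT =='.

Compute (S \ del) ∪ add:
  pre ⊆ S: {in(p2,t2), truck_at(t2,whs1)} ⊆ S  — applicable
  S \ del = {truck_at(t1,hub), truck_at(t2,whs1)}
  ∪ add   = {pkg_at(p2,whs1), truck_at(t1,hub), truck_at(t2,whs1)}

== RESULT ==
["pkg_at(p2,whs1)", "truck_at(t1,hub)", "truck_at(t2,whs1)"]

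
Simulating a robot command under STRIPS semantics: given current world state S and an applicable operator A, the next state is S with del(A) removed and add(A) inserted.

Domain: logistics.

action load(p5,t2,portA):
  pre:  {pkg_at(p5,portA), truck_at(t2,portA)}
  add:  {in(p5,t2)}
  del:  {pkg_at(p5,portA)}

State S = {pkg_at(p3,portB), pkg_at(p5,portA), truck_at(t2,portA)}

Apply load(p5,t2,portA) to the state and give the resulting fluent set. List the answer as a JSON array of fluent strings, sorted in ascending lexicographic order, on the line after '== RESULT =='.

Compute (S \ del) ∪ add:
  pre ⊆ S: {pkg_at(p5,portA), truck_at(t2,portA)} ⊆ S  — applicable
  S \ del = {pkg_at(p3,portB), truck_at(t2,portA)}
  ∪ add   = {in(p5,t2), pkg_at(p3,portB), truck_at(t2,portA)}

== RESULT ==
["in(p5,t2)", "pkg_at(p3,portB)", "truck_at(t2,portA)"]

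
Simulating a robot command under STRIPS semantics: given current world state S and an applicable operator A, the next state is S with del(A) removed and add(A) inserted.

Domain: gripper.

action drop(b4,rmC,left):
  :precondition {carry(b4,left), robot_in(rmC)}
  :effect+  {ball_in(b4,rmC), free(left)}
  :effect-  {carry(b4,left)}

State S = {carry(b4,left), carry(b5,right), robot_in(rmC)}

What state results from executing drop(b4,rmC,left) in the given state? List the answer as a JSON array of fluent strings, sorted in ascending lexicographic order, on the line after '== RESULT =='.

Progress:
  pre ⊆ S: {carry(b4,left), robot_in(rmC)} ⊆ S  — applicable
  S \ del = {carry(b5,right), robot_in(rmC)}
  ∪ add   = {ball_in(b4,rmC), carry(b5,right), free(left), robot_in(rmC)}

== RESULT ==
["ball_in(b4,rmC)", "carry(b5,right)", "free(left)", "robot_in(rmC)"]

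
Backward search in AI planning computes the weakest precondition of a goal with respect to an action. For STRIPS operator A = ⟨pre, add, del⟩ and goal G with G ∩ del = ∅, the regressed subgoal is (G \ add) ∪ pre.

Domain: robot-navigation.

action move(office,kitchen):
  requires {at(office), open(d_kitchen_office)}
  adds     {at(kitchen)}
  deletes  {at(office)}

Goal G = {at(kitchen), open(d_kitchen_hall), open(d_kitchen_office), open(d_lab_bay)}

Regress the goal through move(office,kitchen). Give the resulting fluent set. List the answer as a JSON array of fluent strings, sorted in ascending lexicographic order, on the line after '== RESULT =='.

Compute (G \ add) ∪ pre:
  G ∩ del = {}  (empty — regression defined)
  G \ add = {at(kitchen), open(d_kitchen_hall), open(d_kitchen_office), open(d_lab_bay)} \ {at(kitchen)} = {open(d_kitchen_hall), open(d_kitchen_office), open(d_lab_bay)}
  ∪ pre   = {open(d_kitchen_hall), open(d_kitchen_office), open(d_lab_bay)} ∪ {at(office), open(d_kitchen_office)}
          = {at(office), open(d_kitchen_hall), open(d_kitchen_office), open(d_lab_bay)}

== RESULT ==
["at(office)", "open(d_kitchen_hall)", "open(d_kitchen_office)", "open(d_lab_bay)"]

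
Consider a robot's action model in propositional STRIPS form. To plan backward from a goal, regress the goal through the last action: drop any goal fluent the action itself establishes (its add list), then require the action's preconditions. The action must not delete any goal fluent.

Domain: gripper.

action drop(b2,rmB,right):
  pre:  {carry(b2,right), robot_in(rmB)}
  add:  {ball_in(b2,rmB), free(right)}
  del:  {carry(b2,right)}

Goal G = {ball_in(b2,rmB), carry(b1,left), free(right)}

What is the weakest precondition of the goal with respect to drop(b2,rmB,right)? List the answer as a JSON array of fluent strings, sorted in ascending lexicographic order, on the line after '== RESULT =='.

Compute (G \ add) ∪ pre:
  G ∩ del = {}  (empty — regression defined)
  G \ add = {ball_in(b2,rmB), carry(b1,left), free(right)} \ {ball_in(b2,rmB), free(right)} = {carry(b1,left)}
  ∪ pre   = {carry(b1,left)} ∪ {carry(b2,right), robot_in(rmB)}
          = {carry(b1,left), carry(b2,right), robot_in(rmB)}

== RESULT ==
["carry(b1,left)", "carry(b2,right)", "robot_in(rmB)"]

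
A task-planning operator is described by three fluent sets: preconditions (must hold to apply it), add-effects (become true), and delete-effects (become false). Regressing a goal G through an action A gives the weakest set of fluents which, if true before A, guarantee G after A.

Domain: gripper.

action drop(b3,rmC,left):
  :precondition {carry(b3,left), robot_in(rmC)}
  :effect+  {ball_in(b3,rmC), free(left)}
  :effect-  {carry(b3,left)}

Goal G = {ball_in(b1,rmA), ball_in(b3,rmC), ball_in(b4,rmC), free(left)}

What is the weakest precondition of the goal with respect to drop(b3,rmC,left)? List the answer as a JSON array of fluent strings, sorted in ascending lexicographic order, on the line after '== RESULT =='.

Regress:
  G ∩ del = {}  (empty — regression defined)
  G \ add = {ball_in(b1,rmA), ball_in(b3,rmC), ball_in(b4,rmC), free(left)} \ {ball_in(b3,rmC), free(left)} = {ball_in(b1,rmA), ball_in(b4,rmC)}
  ∪ pre   = {ball_in(b1,rmA), ball_in(b4,rmC)} ∪ {carry(b3,left), robot_in(rmC)}
          = {ball_in(b1,rmA), ball_in(b4,rmC), carry(b3,left), robot_in(rmC)}

== RESULT ==
["ball_in(b1,rmA)", "ball_in(b4,rmC)", "carry(b3,left)", "robot_in(rmC)"]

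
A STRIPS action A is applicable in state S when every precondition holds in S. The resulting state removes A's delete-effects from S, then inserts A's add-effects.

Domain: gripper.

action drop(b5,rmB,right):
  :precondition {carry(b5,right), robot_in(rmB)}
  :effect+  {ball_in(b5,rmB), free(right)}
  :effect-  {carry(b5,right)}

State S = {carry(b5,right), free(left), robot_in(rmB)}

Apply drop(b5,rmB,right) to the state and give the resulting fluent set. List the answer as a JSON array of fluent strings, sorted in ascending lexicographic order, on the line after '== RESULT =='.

Progress:
  pre ⊆ S: {carry(b5,right), robot_in(rmB)} ⊆ S  — applicable
  S \ del = {free(left), robot_in(rmB)}
  ∪ add   = {ball_in(b5,rmB), free(left), free(right), robot_in(rmB)}

== RESULT ==
["ball_in(b5,rmB)", "free(left)", "free(right)", "robot_in(rmB)"]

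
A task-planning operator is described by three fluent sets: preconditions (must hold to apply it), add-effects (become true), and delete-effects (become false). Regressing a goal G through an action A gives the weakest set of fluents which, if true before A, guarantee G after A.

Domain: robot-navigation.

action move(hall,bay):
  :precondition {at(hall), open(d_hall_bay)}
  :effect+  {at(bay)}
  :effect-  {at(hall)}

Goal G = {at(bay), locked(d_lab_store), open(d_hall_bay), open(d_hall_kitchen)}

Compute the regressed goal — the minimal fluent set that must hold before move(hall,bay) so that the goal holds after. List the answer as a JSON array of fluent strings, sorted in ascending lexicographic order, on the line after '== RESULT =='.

Compute (G \ add) ∪ pre:
  G ∩ del = {}  (empty — regression defined)
  G \ add = {at(bay), locked(d_lab_store), open(d_hall_bay), open(d_hall_kitchen)} \ {at(bay)} = {locked(d_lab_store), open(d_hall_bay), open(d_hall_kitchen)}
  ∪ pre   = {locked(d_lab_store), open(d_hall_bay), open(d_hall_kitchen)} ∪ {at(hall), open(d_hall_bay)}
          = {at(hall), locked(d_lab_store), open(d_hall_bay), open(d_hall_kitchen)}

== RESULT ==
["at(hall)", "locked(d_lab_store)", "open(d_hall_bay)", "open(d_hall_kitchen)"]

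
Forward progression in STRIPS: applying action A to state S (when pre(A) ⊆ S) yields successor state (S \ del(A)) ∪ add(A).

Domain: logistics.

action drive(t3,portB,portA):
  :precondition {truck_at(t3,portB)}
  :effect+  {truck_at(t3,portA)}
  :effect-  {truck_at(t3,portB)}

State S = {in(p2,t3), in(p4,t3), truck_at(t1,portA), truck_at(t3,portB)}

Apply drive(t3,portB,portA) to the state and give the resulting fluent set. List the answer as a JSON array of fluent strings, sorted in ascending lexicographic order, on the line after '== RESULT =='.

Progress:
  pre ⊆ S: {truck_at(t3,portB)} ⊆ S  — applicable
  S \ del = {in(p2,t3), in(p4,t3), truck_at(t1,portA)}
  ∪ add   = {in(p2,t3), in(p4,t3), truck_at(t1,portA), truck_at(t3,portA)}

== RESULT ==
["in(p2,t3)", "in(p4,t3)", "truck_at(t1,portA)", "truck_at(t3,portA)"]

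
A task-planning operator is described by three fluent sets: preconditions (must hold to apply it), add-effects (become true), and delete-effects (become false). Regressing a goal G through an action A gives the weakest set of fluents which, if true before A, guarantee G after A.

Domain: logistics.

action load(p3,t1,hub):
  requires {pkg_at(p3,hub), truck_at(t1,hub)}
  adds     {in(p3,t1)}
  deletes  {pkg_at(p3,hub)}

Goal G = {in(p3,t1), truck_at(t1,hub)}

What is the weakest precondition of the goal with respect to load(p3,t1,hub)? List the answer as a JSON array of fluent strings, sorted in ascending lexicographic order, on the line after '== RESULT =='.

Compute (G \ add) ∪ pre:
  G ∩ del = {}  (empty — regression defined)
  G \ add = {in(p3,t1), truck_at(t1,hub)} \ {in(p3,t1)} = {truck_at(t1,hub)}
  ∪ pre   = {truck_at(t1,hub)} ∪ {pkg_at(p3,hub), truck_at(t1,hub)}
          = {pkg_at(p3,hub), truck_at(t1,hub)}

== RESULT ==
["pkg_at(p3,hub)", "truck_at(t1,hub)"]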